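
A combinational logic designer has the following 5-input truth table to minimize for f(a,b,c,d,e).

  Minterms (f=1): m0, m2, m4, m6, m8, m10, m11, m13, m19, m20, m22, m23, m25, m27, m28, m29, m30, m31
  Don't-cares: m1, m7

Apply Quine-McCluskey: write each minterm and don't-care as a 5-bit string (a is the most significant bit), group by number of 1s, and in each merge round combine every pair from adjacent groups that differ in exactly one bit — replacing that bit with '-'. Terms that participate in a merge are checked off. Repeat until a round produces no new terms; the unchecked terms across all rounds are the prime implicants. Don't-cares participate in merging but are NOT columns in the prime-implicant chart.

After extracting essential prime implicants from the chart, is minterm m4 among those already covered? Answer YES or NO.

[col 0] 00000*, 00001*, 00010*, 00100*, 00110*, 00111*, 01000*, 01010*, 01011*, 01101*, 10011*, 10100*, 10110*, 10111*, 11001*, 11011*, 11100*, 11101*, 11110*, 11111*
[col 1] -0100*, -0110*, -0111*, -1011, -1101, 0-000*, 0-010*, 00-00*, 00-10*, 000-0*, 0000-, 001-0*, 0011-*, 010-0*, 0101-, 1-011*, 1-100*, 1-110*, 1-111*, 10-11*, 101-0*, 1011-*, 11-01*, 11-11*, 110-1*, 111-0*, 111-1*, 1110-*, 1111-*
[col 2] -01-0, -011-, 0-0-0, 00--0, 1--11, 1-1-0, 1-11-, 11--1, 111--
Prime implicants: -01-0, -011-, -1011, -1101, 0-0-0, 00--0, 0000-, 0101-, 1--11, 1-1-0, 1-11-, 11--1, 111--
PI chart (minterm → PIs covering it):
  0 | 0-0-0,00--0,0000-
  2 | 0-0-0,00--0
  4 | -01-0,00--0
  6 | -01-0,-011-,00--0
  8 | 0-0-0  (sole → essential)
  10 | 0-0-0,0101-
  11 | -1011,0101-
  13 | -1101  (sole → essential)
  19 | 1--11  (sole → essential)
  20 | -01-0,1-1-0
  22 | -01-0,-011-,1-1-0,1-11-
  23 | -011-,1--11,1-11-
  25 | 11--1  (sole → essential)
  27 | -1011,1--11,11--1
  28 | 1-1-0,111--
  29 | -1101,11--1,111--
  30 | 1-1-0,1-11-,111--
  31 | 1--11,1-11-,11--1,111--
Essential prime implicants: -1101, 0-0-0, 1--11, 11--1

NO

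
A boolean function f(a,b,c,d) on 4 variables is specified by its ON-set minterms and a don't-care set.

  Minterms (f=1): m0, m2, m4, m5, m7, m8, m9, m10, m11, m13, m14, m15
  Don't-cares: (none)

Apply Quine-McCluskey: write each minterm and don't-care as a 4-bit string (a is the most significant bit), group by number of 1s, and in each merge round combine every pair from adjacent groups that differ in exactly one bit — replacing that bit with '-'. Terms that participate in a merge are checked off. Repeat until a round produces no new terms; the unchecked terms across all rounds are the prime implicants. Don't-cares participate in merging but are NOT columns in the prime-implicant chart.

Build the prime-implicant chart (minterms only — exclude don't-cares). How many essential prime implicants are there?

[col 0] 0000*, 0010*, 0100*, 0101*, 0111*, 1000*, 1001*, 1010*, 1011*, 1101*, 1110*, 1111*
[col 1] -000*, -010*, -101*, -111*, 0-00, 00-0*, 01-1*, 010-, 1-01*, 1-10*, 1-11*, 10-0*, 10-1*, 100-*, 101-*, 11-1*, 111-*
[col 2] -0-0, -1-1, 1--1, 1-1-, 10--
Prime implicants: -0-0, -1-1, 0-00, 010-, 1--1, 1-1-, 10--
PI chart (minterm → PIs covering it):
  0 | -0-0,0-00
  2 | -0-0  (sole → essential)
  4 | 0-00,010-
  5 | -1-1,010-
  7 | -1-1  (sole → essential)
  8 | -0-0,10--
  9 | 1--1,10--
  10 | -0-0,1-1-,10--
  11 | 1--1,1-1-,10--
  13 | -1-1,1--1
  14 | 1-1-  (sole → essential)
  15 | -1-1,1--1,1-1-
Essential prime implicants: -0-0, -1-1, 1-1-

3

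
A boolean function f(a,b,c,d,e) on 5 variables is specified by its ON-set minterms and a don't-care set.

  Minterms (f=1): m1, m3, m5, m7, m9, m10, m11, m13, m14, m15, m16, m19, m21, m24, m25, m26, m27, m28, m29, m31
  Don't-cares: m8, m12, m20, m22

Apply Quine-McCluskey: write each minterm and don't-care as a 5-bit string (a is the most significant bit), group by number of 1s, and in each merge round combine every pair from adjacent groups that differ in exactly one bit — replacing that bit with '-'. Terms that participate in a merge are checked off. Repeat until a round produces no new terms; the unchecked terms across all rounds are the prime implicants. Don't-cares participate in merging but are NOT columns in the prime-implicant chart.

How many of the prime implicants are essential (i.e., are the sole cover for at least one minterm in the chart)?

6

Round 0: 00001✓ 00011✓ 00101✓ 00111✓ 01000✓ 01001✓ 01010✓ 01011✓ 01100✓ 01101✓ 01110✓ 01111✓ 10000✓ 10011✓ 10100✓ 10101✓ 10110✓ 11000✓ 11001✓ 11010✓ 11011✓ 11100✓ 11101✓ 11111✓
Round 1: -0011✓ -0101✓ -1000✓ -1001✓ -1010✓ -1011✓ -1100✓ -1101✓ -1111✓ 0-001✓ 0-011✓ 0-101✓ 0-111✓ 00-01✓ 00-11✓ 000-1✓ 001-1✓ 01-00✓ 01-01✓ 01-10✓ 01-11✓ 010-0✓ 010-1✓ 0100-✓ 0101-✓ 011-0✓ 011-1✓ 0110-✓ 0111-✓ 1-000✓ 1-011✓ 1-100✓ 1-101✓ 10-00✓ 101-0 1010-✓ 11-00✓ 11-01✓ 11-11✓ 110-0✓ 110-1✓ 1100-✓ 1101-✓ 111-1✓ 1110-✓
Round 2: --011 --101 -1-00✓ -1-01✓ -1-11✓ -10-0✓ -10-1✓ -100-✓ -101-✓ -11-1✓ -110-✓ 0--01✓ 0--11✓ 0-0-1✓ 0-1-1✓ 00--1✓ 01--0✓ 01--1✓ 01-0-✓ 01-1-✓ 010--✓ 011--✓ 1--00 1-10- 11--1✓ 11-0-✓ 110--✓
Round 3: -1--1 -1-0- -10-- 0---1 01---
PIs = {--011, --101, -1--1, -1-0-, -10--, 0---1, 01---, 1--00, 1-10-, 101-0}
Coverage chart:
  m1: 0---1 ←essential
  m3: --011,0---1
  m5: --101,0---1
  m7: 0---1 ←essential
  m9: -1--1,-1-0-,-10--,0---1,01---
  m10: -10--,01---
  m11: --011,-1--1,-10--,0---1,01---
  m13: --101,-1--1,-1-0-,0---1,01---
  m14: 01--- ←essential
  m15: -1--1,0---1,01---
  m16: 1--00 ←essential
  m19: --011 ←essential
  m21: --101,1-10-
  m24: -1-0-,-10--,1--00
  m25: -1--1,-1-0-,-10--
  m26: -10-- ←essential
  m27: --011,-1--1,-10--
  m28: -1-0-,1--00,1-10-
  m29: --101,-1--1,-1-0-,1-10-
  m31: -1--1 ←essential
Essential: --011, -1--1, -10--, 0---1, 01---, 1--00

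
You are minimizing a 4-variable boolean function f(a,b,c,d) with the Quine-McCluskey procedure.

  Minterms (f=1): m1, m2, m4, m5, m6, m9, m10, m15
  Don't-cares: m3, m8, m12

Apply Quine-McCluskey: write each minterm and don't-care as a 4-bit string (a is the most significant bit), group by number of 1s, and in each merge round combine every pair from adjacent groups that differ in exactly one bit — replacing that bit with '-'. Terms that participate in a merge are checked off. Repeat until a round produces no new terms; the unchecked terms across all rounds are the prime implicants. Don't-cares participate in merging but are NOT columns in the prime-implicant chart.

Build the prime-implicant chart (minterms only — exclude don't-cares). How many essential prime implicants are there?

1

size-2^0 implicants → 0001(✓)  0010(✓)  0011(✓)  0100(✓)  0101(✓)  0110(✓)  1000(✓)  1001(✓)  1010(✓)  1100(✓)  1111
size-2^1 implicants → -001  -010  -100  0-01  0-10  00-1  001-  01-0  010-  1-00  10-0  100-
Unchecked terms (primes): -001, -010, -100, 0-01, 0-10, 00-1, 001-, 01-0, 010-, 1-00, 10-0, 100-, 1111
Minterm coverage:
  m1 ⊆ -001,0-01,00-1
  m2 ⊆ -010,0-10,001-
  m4 ⊆ -100,01-0,010-
  m5 ⊆ 0-01,010-
  m6 ⊆ 0-10,01-0
  m9 ⊆ -001,100-
  m10 ⊆ -010,10-0
  m15 ⊆ 1111 [E]
E = {1111}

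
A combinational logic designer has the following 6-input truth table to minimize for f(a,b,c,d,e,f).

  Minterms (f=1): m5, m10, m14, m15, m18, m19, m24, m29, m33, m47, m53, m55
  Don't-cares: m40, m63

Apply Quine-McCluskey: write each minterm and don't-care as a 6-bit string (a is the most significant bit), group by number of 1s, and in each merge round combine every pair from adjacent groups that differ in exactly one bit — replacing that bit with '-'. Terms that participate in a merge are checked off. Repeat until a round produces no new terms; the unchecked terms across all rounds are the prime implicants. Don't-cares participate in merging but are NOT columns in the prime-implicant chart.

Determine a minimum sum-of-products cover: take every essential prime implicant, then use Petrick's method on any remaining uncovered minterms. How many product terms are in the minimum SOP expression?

[col 0] 000101, 001010*, 001110*, 001111*, 010010*, 010011*, 011000, 011101, 100001, 101000, 101111*, 110101*, 110111*, 111111*
[col 1] -01111, 001-10, 00111-, 01001-, 1-1111, 11-111, 1101-1
Prime implicants: -01111, 000101, 001-10, 00111-, 01001-, 011000, 011101, 1-1111, 100001, 101000, 11-111, 1101-1
PI chart (minterm → PIs covering it):
  5 | 000101  (sole → essential)
  10 | 001-10  (sole → essential)
  14 | 001-10,00111-
  15 | -01111,00111-
  18 | 01001-  (sole → essential)
  19 | 01001-  (sole → essential)
  24 | 011000  (sole → essential)
  29 | 011101  (sole → essential)
  33 | 100001  (sole → essential)
  47 | -01111,1-1111
  53 | 1101-1  (sole → essential)
  55 | 11-111,1101-1
Essential prime implicants: 000101, 001-10, 01001-, 011000, 011101, 100001, 1101-1
Petrick residual → -01111
Minimum SOP uses 8 PIs: b'cdef + a'b'c'de'f + a'b'cef' + a'bc'd'e + a'bcd'e'f' + a'bcde'f + ab'c'd'e'f + abc'df

8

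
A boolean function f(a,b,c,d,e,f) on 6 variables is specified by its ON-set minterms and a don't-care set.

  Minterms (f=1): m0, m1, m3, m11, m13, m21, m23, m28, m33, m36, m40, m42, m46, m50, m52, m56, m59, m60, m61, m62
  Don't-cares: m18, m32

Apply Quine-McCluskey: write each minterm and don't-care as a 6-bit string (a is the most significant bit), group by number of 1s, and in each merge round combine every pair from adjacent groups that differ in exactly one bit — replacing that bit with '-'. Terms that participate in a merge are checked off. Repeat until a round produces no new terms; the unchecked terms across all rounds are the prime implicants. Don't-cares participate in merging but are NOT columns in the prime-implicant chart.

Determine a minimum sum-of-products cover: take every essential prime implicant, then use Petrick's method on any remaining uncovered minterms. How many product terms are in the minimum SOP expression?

Round 0: 000000✓ 000001✓ 000011✓ 001011✓ 001101 010010✓ 010101✓ 010111✓ 011100✓ 100000✓ 100001✓ 100100✓ 101000✓ 101010✓ 101110✓ 110010✓ 110100✓ 111000✓ 111011 111100✓ 111101✓ 111110✓
Round 1: -00000✓ -00001✓ -10010 -11100 00-011 0000-1 00000-✓ 0101-1 1-0100 1-1000 1-1110 10-000 100-00 10000-✓ 101-10 1010-0 11-100 111-00 1111-0 11110-
Round 2: -0000-
PIs = {-0000-, -10010, -11100, 00-011, 0000-1, 001101, 0101-1, 1-0100, 1-1000, 1-1110, 10-000, 100-00, 101-10, 1010-0, 11-100, 111-00, 111011, 1111-0, 11110-}
Coverage chart:
  m0: -0000- ←essential
  m1: -0000-,0000-1
  m3: 00-011,0000-1
  m11: 00-011 ←essential
  m13: 001101 ←essential
  m21: 0101-1 ←essential
  m23: 0101-1 ←essential
  m28: -11100 ←essential
  m33: -0000- ←essential
  m36: 1-0100,100-00
  m40: 1-1000,10-000,1010-0
  m42: 101-10,1010-0
  m46: 1-1110,101-10
  m50: -10010 ←essential
  m52: 1-0100,11-100
  m56: 1-1000,111-00
  m59: 111011 ←essential
  m60: -11100,11-100,111-00,1111-0,11110-
  m61: 11110- ←essential
  m62: 1-1110,1111-0
Essential: -0000-, -10010, -11100, 00-011, 001101, 0101-1, 111011, 11110-
Petrick residual → 1-0100, 1-1000, 1-1110, 101-10
Min cover (12 terms): b'c'd'e' + bc'd'ef' + bcde'f' + a'b'd'ef + a'b'cde'f + a'bc'df + ac'de'f' + acd'e'f' + acdef' + ab'cef' + abcd'ef + abcde'

12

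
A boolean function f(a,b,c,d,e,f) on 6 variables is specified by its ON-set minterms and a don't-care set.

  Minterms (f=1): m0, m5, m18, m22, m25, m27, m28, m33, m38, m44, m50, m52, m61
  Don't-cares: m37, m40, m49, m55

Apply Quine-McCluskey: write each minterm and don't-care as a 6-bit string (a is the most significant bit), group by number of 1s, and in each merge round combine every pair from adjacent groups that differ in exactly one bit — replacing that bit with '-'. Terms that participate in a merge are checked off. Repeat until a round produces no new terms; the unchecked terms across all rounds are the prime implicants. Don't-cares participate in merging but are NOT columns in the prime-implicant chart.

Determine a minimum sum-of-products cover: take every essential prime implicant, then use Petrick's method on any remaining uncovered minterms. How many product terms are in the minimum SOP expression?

11

[col 0] 000000, 000101*, 010010*, 010110*, 011001*, 011011*, 011100, 100001*, 100101*, 100110, 101000*, 101100*, 110001*, 110010*, 110100, 110111, 111101
[col 1] -00101, -10010, 010-10, 0110-1, 1-0001, 100-01, 101-00
Prime implicants: -00101, -10010, 000000, 010-10, 0110-1, 011100, 1-0001, 100-01, 100110, 101-00, 110100, 110111, 111101
PI chart (minterm → PIs covering it):
  0 | 000000  (sole → essential)
  5 | -00101  (sole → essential)
  18 | -10010,010-10
  22 | 010-10  (sole → essential)
  25 | 0110-1  (sole → essential)
  27 | 0110-1  (sole → essential)
  28 | 011100  (sole → essential)
  33 | 1-0001,100-01
  38 | 100110  (sole → essential)
  44 | 101-00  (sole → essential)
  50 | -10010  (sole → essential)
  52 | 110100  (sole → essential)
  61 | 111101  (sole → essential)
Essential prime implicants: -00101, -10010, 000000, 010-10, 0110-1, 011100, 100110, 101-00, 110100, 111101
Petrick residual → 1-0001
Minimum SOP uses 11 PIs: b'c'de'f + bc'd'ef' + a'b'c'd'e'f' + a'bc'ef' + a'bcd'f + a'bcde'f' + ac'd'e'f + ab'c'def' + ab'ce'f' + abc'de'f' + abcde'f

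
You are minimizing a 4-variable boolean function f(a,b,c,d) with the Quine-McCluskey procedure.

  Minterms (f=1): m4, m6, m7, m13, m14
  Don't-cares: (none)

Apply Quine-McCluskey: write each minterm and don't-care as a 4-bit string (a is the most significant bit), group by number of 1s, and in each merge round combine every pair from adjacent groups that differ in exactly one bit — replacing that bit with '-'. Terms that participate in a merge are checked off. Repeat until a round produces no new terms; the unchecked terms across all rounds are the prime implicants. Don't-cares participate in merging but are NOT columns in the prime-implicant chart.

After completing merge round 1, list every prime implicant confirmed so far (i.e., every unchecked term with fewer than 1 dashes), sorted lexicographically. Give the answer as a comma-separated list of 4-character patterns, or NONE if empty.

[col 0] 0100*, 0110*, 0111*, 1101, 1110*
[col 1] -110, 01-0, 011-
Prime implicants: -110, 01-0, 011-, 1101

1101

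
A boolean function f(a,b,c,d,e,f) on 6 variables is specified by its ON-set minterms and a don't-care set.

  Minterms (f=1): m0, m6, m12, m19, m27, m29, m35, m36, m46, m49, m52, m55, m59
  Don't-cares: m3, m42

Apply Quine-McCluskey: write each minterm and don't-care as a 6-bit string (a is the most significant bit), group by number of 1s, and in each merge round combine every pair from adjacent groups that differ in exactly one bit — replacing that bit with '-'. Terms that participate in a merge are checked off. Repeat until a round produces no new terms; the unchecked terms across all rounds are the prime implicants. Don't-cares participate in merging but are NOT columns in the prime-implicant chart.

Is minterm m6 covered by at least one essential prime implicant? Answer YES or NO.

[col 0] 000000, 000011*, 000110, 001100, 010011*, 011011*, 011101, 100011*, 100100*, 101010*, 101110*, 110001, 110100*, 110111, 111011*
[col 1] -00011, -11011, 0-0011, 01-011, 1-0100, 101-10
Prime implicants: -00011, -11011, 0-0011, 000000, 000110, 001100, 01-011, 011101, 1-0100, 101-10, 110001, 110111
PI chart (minterm → PIs covering it):
  0 | 000000  (sole → essential)
  6 | 000110  (sole → essential)
  12 | 001100  (sole → essential)
  19 | 0-0011,01-011
  27 | -11011,01-011
  29 | 011101  (sole → essential)
  35 | -00011  (sole → essential)
  36 | 1-0100  (sole → essential)
  46 | 101-10  (sole → essential)
  49 | 110001  (sole → essential)
  52 | 1-0100  (sole → essential)
  55 | 110111  (sole → essential)
  59 | -11011  (sole → essential)
Essential prime implicants: -00011, -11011, 000000, 000110, 001100, 011101, 1-0100, 101-10, 110001, 110111

YES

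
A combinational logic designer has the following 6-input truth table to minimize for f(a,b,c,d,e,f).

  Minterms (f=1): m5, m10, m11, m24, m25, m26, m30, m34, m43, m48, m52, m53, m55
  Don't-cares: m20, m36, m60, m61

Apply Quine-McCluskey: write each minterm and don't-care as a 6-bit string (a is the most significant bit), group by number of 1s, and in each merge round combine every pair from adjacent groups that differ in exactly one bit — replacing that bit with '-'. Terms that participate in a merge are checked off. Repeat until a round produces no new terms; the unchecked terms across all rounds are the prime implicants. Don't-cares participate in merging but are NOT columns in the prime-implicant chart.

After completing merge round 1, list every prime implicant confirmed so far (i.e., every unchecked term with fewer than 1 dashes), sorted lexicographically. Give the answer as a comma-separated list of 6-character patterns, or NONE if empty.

Round 0: 000101 001010✓ 001011✓ 010100✓ 011000✓ 011001✓ 011010✓ 011110✓ 100010 100100✓ 101011✓ 110000✓ 110100✓ 110101✓ 110111✓ 111100✓ 111101✓
Round 1: -01011 -10100 0-1010 00101- 011-10 0110-0 01100- 1-0100 11-100✓ 11-101✓ 110-00 1101-1 11010-✓ 11110-✓
Round 2: 11-10-
PIs = {-01011, -10100, 0-1010, 000101, 00101-, 011-10, 0110-0, 01100-, 1-0100, 100010, 11-10-, 110-00, 1101-1}

000101, 100010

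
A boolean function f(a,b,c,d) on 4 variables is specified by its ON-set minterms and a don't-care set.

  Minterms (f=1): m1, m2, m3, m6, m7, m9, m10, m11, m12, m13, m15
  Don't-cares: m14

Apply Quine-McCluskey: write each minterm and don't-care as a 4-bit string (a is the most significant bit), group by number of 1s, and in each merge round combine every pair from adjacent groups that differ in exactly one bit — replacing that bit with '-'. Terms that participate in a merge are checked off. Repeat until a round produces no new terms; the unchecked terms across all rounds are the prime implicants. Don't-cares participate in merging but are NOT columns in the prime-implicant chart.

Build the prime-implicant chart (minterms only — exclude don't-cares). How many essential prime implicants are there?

Round 0: 0001✓ 0010✓ 0011✓ 0110✓ 0111✓ 1001✓ 1010✓ 1011✓ 1100✓ 1101✓ 1110✓ 1111✓
Round 1: -001✓ -010✓ -011✓ -110✓ -111✓ 0-10✓ 0-11✓ 00-1✓ 001-✓ 011-✓ 1-01✓ 1-10✓ 1-11✓ 10-1✓ 101-✓ 11-0✓ 11-1✓ 110-✓ 111-✓
Round 2: --10✓ --11✓ -0-1 -01-✓ -11-✓ 0-1-✓ 1--1 1-1-✓ 11--
Round 3: --1-
PIs = {--1-, -0-1, 1--1, 11--}
Coverage chart:
  m1: -0-1 ←essential
  m2: --1- ←essential
  m3: --1-,-0-1
  m6: --1- ←essential
  m7: --1- ←essential
  m9: -0-1,1--1
  m10: --1- ←essential
  m11: --1-,-0-1,1--1
  m12: 11-- ←essential
  m13: 1--1,11--
  m15: --1-,1--1,11--
Essential: --1-, -0-1, 11--

3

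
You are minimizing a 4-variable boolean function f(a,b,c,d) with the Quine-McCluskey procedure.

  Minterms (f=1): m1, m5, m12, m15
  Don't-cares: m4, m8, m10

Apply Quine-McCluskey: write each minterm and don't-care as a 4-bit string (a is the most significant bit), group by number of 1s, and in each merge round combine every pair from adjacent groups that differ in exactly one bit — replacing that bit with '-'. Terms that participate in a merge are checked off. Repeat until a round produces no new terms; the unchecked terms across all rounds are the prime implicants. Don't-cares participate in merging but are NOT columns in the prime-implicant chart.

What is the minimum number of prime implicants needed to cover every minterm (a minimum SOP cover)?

3

[col 0] 0001*, 0100*, 0101*, 1000*, 1010*, 1100*, 1111
[col 1] -100, 0-01, 010-, 1-00, 10-0
Prime implicants: -100, 0-01, 010-, 1-00, 10-0, 1111
PI chart (minterm → PIs covering it):
  1 | 0-01  (sole → essential)
  5 | 0-01,010-
  12 | -100,1-00
  15 | 1111  (sole → essential)
Essential prime implicants: 0-01, 1111
Petrick residual → -100
Minimum SOP uses 3 PIs: bc'd' + a'c'd + abcd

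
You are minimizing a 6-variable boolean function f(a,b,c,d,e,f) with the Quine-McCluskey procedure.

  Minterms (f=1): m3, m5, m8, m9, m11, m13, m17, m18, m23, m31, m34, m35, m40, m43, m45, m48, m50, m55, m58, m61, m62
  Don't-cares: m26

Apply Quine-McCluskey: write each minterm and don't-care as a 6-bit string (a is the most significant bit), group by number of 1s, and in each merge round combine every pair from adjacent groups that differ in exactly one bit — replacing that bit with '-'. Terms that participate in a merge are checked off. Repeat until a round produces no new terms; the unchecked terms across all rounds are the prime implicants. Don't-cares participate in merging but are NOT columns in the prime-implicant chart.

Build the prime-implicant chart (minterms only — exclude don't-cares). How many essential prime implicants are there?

10

Round 0: 000011✓ 000101✓ 001000✓ 001001✓ 001011✓ 001101✓ 010001 010010✓ 010111✓ 011010✓ 011111✓ 100010✓ 100011✓ 101000✓ 101011✓ 101101✓ 110000✓ 110010✓ 110111✓ 111010✓ 111101✓ 111110✓
Round 1: -00011✓ -01000 -01011✓ -01101 -10010✓ -10111 -11010✓ 00-011✓ 00-101 001-01 0010-1 00100- 01-010✓ 01-111 1-0010 1-1101 10-011✓ 10001- 11-010✓ 1100-0 111-10
Round 2: -0-011 -1-010
PIs = {-0-011, -01000, -01101, -1-010, -10111, 00-101, 001-01, 0010-1, 00100-, 01-111, 010001, 1-0010, 1-1101, 10001-, 1100-0, 111-10}
Coverage chart:
  m3: -0-011 ←essential
  m5: 00-101 ←essential
  m8: -01000,00100-
  m9: 001-01,0010-1,00100-
  m11: -0-011,0010-1
  m13: -01101,00-101,001-01
  m17: 010001 ←essential
  m18: -1-010 ←essential
  m23: -10111,01-111
  m31: 01-111 ←essential
  m34: 1-0010,10001-
  m35: -0-011,10001-
  m40: -01000 ←essential
  m43: -0-011 ←essential
  m45: -01101,1-1101
  m48: 1100-0 ←essential
  m50: -1-010,1-0010,1100-0
  m55: -10111 ←essential
  m58: -1-010,111-10
  m61: 1-1101 ←essential
  m62: 111-10 ←essential
Essential: -0-011, -01000, -1-010, -10111, 00-101, 01-111, 010001, 1-1101, 1100-0, 111-10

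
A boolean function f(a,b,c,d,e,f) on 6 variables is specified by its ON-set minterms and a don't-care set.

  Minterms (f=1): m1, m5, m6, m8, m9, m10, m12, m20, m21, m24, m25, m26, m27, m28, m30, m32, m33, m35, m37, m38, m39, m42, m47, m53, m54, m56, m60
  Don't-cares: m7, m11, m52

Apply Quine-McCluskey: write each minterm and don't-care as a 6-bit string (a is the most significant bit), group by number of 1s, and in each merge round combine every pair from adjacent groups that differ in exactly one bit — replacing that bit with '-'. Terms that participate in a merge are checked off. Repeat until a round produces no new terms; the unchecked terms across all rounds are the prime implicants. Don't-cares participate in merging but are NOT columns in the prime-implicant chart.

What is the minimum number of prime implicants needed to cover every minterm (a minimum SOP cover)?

Round 0: 000001✓ 000101✓ 000110✓ 000111✓ 001000✓ 001001✓ 001010✓ 001011✓ 001100✓ 010100✓ 010101✓ 011000✓ 011001✓ 011010✓ 011011✓ 011100✓ 011110✓ 100000✓ 100001✓ 100011✓ 100101✓ 100110✓ 100111✓ 101010✓ 101111✓ 110100✓ 110101✓ 110110✓ 111000✓ 111100✓
Round 1: -00001✓ -00101✓ -00110✓ -00111✓ -01010 -10100✓ -10101✓ -11000✓ -11100✓ 0-0101✓ 0-1000✓ 0-1001✓ 0-1010✓ 0-1011✓ 0-1100✓ 00-001 000-01✓ 0001-1✓ 00011-✓ 001-00✓ 0010-0✓ 0010-1✓ 00100-✓ 00101-✓ 01-100✓ 01010-✓ 011-00✓ 011-10✓ 0110-0✓ 0110-1✓ 01100-✓ 01101-✓ 0111-0✓ 1-0101✓ 1-0110 10-111 100-01✓ 100-11✓ 1000-1✓ 10000- 1001-1✓ 10011-✓ 11-100✓ 1101-0 11010-✓ 111-00✓
Round 2: --0101 -00-01 -001-1 -0011- -1-100 -1010- -11-00 0-1-00 0-10-0✓ 0-10-1✓ 0-100-✓ 0-101-✓ 0010--✓ 011--0 0110--✓ 100--1
Round 3: 0-10--
PIs = {--0101, -00-01, -001-1, -0011-, -01010, -1-100, -1010-, -11-00, 0-1-00, 0-10--, 00-001, 011--0, 1-0110, 10-111, 100--1, 10000-, 1101-0}
Coverage chart:
  m1: -00-01,00-001
  m5: --0101,-00-01,-001-1
  m6: -0011- ←essential
  m8: 0-1-00,0-10--
  m9: 0-10--,00-001
  m10: -01010,0-10--
  m12: 0-1-00 ←essential
  m20: -1-100,-1010-
  m21: --0101,-1010-
  m24: -11-00,0-1-00,0-10--,011--0
  m25: 0-10-- ←essential
  m26: 0-10--,011--0
  m27: 0-10-- ←essential
  m28: -1-100,-11-00,0-1-00,011--0
  m30: 011--0 ←essential
  m32: 10000- ←essential
  m33: -00-01,100--1,10000-
  m35: 100--1 ←essential
  m37: --0101,-00-01,-001-1,100--1
  m38: -0011-,1-0110
  m39: -001-1,-0011-,10-111,100--1
  m42: -01010 ←essential
  m47: 10-111 ←essential
  m53: --0101,-1010-
  m54: 1-0110,1101-0
  m56: -11-00 ←essential
  m60: -1-100,-11-00
Essential: -0011-, -01010, -11-00, 0-1-00, 0-10--, 011--0, 10-111, 100--1, 10000-
Petrick residual → -00-01, -1010-, 1-0110
Min cover (12 terms): b'c'e'f + b'c'de + b'cd'ef' + bc'de' + bce'f' + a'ce'f' + a'cd' + a'bcf' + ac'def' + ab'def + ab'c'f + ab'c'd'e'

12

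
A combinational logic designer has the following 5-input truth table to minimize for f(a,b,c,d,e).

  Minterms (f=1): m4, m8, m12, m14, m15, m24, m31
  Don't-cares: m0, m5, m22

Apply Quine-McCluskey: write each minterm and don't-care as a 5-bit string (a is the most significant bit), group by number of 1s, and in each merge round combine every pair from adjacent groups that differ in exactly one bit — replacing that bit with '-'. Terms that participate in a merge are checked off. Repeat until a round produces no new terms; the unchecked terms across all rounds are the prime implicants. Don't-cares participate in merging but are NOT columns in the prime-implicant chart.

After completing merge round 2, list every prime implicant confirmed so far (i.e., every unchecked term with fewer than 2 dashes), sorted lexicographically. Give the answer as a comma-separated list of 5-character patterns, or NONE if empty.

-1000, -1111, 0010-, 011-0, 0111-, 10110

[col 0] 00000*, 00100*, 00101*, 01000*, 01100*, 01110*, 01111*, 10110, 11000*, 11111*
[col 1] -1000, -1111, 0-000*, 0-100*, 00-00*, 0010-, 01-00*, 011-0, 0111-
[col 2] 0--00
Prime implicants: -1000, -1111, 0--00, 0010-, 011-0, 0111-, 10110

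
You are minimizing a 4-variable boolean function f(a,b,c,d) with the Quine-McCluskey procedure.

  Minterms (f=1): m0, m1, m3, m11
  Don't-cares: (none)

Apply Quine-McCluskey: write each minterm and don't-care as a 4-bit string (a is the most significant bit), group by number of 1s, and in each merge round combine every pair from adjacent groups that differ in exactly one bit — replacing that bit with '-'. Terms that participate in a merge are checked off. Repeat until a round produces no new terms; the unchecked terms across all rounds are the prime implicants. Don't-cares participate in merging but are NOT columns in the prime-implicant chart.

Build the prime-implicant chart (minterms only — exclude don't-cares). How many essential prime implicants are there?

2

Round 0: 0000✓ 0001✓ 0011✓ 1011✓
Round 1: -011 00-1 000-
PIs = {-011, 00-1, 000-}
Coverage chart:
  m0: 000- ←essential
  m1: 00-1,000-
  m3: -011,00-1
  m11: -011 ←essential
Essential: -011, 000-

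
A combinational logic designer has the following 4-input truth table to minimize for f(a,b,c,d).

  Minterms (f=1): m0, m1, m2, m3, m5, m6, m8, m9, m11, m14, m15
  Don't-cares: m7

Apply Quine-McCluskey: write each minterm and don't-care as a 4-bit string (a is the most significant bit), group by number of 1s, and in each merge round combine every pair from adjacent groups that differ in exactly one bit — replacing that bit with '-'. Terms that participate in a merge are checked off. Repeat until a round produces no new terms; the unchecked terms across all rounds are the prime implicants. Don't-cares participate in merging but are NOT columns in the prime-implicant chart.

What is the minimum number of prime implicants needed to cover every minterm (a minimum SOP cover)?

Round 0: 0000✓ 0001✓ 0010✓ 0011✓ 0101✓ 0110✓ 0111✓ 1000✓ 1001✓ 1011✓ 1110✓ 1111✓
Round 1: -000✓ -001✓ -011✓ -110✓ -111✓ 0-01✓ 0-10✓ 0-11✓ 00-0✓ 00-1✓ 000-✓ 001-✓ 01-1✓ 011-✓ 1-11✓ 10-1✓ 100-✓ 111-✓
Round 2: --11 -0-1 -00- -11- 0--1 0-1- 00--
PIs = {--11, -0-1, -00-, -11-, 0--1, 0-1-, 00--}
Coverage chart:
  m0: -00-,00--
  m1: -0-1,-00-,0--1,00--
  m2: 0-1-,00--
  m3: --11,-0-1,0--1,0-1-,00--
  m5: 0--1 ←essential
  m6: -11-,0-1-
  m8: -00- ←essential
  m9: -0-1,-00-
  m11: --11,-0-1
  m14: -11- ←essential
  m15: --11,-11-
Essential: -00-, -11-, 0--1
Petrick residual → --11, 0-1-
Min cover (5 terms): cd + b'c' + bc + a'd + a'c

5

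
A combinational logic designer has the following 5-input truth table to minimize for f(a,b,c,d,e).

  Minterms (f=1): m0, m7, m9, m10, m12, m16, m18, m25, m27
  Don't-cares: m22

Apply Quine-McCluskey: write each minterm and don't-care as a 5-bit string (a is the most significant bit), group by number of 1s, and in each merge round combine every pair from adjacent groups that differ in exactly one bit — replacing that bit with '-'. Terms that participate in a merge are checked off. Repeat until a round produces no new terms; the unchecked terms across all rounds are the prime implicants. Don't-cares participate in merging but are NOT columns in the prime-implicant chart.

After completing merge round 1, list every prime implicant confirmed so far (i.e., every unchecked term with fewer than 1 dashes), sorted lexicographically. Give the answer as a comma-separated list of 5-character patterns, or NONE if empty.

00111, 01010, 01100

[col 0] 00000*, 00111, 01001*, 01010, 01100, 10000*, 10010*, 10110*, 11001*, 11011*
[col 1] -0000, -1001, 10-10, 100-0, 110-1
Prime implicants: -0000, -1001, 00111, 01010, 01100, 10-10, 100-0, 110-1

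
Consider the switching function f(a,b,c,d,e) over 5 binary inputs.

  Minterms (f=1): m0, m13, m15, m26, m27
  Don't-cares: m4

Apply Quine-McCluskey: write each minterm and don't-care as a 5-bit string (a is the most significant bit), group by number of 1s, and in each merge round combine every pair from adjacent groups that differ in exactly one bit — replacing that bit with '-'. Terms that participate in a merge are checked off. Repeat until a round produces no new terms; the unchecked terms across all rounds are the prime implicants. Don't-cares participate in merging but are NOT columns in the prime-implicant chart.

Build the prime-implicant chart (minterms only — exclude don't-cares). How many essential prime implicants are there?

size-2^0 implicants → 00000(✓)  00100(✓)  01101(✓)  01111(✓)  11010(✓)  11011(✓)
size-2^1 implicants → 00-00  011-1  1101-
Unchecked terms (primes): 00-00, 011-1, 1101-
Minterm coverage:
  m0 ⊆ 00-00 [E]
  m13 ⊆ 011-1 [E]
  m15 ⊆ 011-1 [E]
  m26 ⊆ 1101- [E]
  m27 ⊆ 1101- [E]
E = {00-00, 011-1, 1101-}

3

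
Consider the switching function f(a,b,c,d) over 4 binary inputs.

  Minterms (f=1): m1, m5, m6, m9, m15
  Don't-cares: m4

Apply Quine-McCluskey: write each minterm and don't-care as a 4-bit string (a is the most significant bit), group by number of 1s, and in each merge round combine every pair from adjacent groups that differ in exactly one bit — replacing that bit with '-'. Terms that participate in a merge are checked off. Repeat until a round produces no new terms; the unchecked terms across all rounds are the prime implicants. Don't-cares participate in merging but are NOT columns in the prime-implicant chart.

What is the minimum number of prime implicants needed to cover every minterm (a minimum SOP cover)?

Round 0: 0001✓ 0100✓ 0101✓ 0110✓ 1001✓ 1111
Round 1: -001 0-01 01-0 010-
PIs = {-001, 0-01, 01-0, 010-, 1111}
Coverage chart:
  m1: -001,0-01
  m5: 0-01,010-
  m6: 01-0 ←essential
  m9: -001 ←essential
  m15: 1111 ←essential
Essential: -001, 01-0, 1111
Petrick residual → 0-01
Min cover (4 terms): b'c'd + a'c'd + a'bd' + abcd

4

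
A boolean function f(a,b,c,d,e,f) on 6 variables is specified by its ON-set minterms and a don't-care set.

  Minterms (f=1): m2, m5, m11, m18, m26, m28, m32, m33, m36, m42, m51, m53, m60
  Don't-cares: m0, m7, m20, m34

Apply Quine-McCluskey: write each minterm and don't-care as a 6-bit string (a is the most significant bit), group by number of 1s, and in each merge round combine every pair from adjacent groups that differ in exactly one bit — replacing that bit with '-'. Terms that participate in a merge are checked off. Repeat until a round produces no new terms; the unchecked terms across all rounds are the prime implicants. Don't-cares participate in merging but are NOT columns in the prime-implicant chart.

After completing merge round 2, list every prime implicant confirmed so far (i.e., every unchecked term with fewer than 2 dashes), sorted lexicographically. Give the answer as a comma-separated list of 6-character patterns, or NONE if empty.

[col 0] 000000*, 000010*, 000101*, 000111*, 001011, 010010*, 010100*, 011010*, 011100*, 100000*, 100001*, 100010*, 100100*, 101010*, 110011, 110101, 111100*
[col 1] -00000*, -00010*, -11100, 0-0010, 0000-0*, 0001-1, 01-010, 01-100, 10-010, 100-00, 1000-0*, 10000-
[col 2] -000-0
Prime implicants: -000-0, -11100, 0-0010, 0001-1, 001011, 01-010, 01-100, 10-010, 100-00, 10000-, 110011, 110101

-11100, 0-0010, 0001-1, 001011, 01-010, 01-100, 10-010, 100-00, 10000-, 110011, 110101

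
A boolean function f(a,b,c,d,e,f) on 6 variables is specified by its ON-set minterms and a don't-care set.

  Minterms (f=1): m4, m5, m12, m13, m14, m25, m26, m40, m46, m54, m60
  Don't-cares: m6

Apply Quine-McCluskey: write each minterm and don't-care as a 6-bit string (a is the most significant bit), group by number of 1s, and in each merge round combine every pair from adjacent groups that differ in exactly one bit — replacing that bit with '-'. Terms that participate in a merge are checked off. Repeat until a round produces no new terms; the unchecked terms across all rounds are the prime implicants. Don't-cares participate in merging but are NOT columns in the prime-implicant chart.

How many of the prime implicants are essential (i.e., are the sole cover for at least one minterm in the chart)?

size-2^0 implicants → 000100(✓)  000101(✓)  000110(✓)  001100(✓)  001101(✓)  001110(✓)  011001  011010  101000  101110(✓)  110110  111100
size-2^1 implicants → -01110  00-100(✓)  00-101(✓)  00-110(✓)  0001-0(✓)  00010-(✓)  0011-0(✓)  00110-(✓)
size-2^2 implicants → 00-1-0  00-10-
Unchecked terms (primes): -01110, 00-1-0, 00-10-, 011001, 011010, 101000, 110110, 111100
Minterm coverage:
  m4 ⊆ 00-1-0,00-10-
  m5 ⊆ 00-10- [E]
  m12 ⊆ 00-1-0,00-10-
  m13 ⊆ 00-10- [E]
  m14 ⊆ -01110,00-1-0
  m25 ⊆ 011001 [E]
  m26 ⊆ 011010 [E]
  m40 ⊆ 101000 [E]
  m46 ⊆ -01110 [E]
  m54 ⊆ 110110 [E]
  m60 ⊆ 111100 [E]
E = {-01110, 00-10-, 011001, 011010, 101000, 110110, 111100}

7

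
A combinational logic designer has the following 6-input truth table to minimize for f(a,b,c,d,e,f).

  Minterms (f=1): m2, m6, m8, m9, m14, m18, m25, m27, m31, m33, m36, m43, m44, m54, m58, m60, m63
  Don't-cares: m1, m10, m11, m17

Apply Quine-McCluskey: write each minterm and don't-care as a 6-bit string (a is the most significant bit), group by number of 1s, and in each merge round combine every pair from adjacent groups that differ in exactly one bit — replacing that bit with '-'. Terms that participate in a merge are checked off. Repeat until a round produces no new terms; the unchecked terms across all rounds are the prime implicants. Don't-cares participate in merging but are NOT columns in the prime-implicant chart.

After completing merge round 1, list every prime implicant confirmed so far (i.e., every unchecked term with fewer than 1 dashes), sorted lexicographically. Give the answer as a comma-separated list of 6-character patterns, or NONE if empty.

110110, 111010

Round 0: 000001✓ 000010✓ 000110✓ 001000✓ 001001✓ 001010✓ 001011✓ 001110✓ 010001✓ 010010✓ 011001✓ 011011✓ 011111✓ 100001✓ 100100✓ 101011✓ 101100✓ 110110 111010 111100✓ 111111✓
Round 1: -00001 -01011 -11111 0-0001✓ 0-0010 0-1001✓ 0-1011✓ 00-001✓ 00-010✓ 00-110✓ 000-10✓ 001-10✓ 0010-0✓ 0010-1✓ 00100-✓ 00101-✓ 01-001✓ 011-11 0110-1✓ 1-1100 10-100
Round 2: 0--001 0-10-1 00--10 0010--
PIs = {-00001, -01011, -11111, 0--001, 0-0010, 0-10-1, 00--10, 0010--, 011-11, 1-1100, 10-100, 110110, 111010}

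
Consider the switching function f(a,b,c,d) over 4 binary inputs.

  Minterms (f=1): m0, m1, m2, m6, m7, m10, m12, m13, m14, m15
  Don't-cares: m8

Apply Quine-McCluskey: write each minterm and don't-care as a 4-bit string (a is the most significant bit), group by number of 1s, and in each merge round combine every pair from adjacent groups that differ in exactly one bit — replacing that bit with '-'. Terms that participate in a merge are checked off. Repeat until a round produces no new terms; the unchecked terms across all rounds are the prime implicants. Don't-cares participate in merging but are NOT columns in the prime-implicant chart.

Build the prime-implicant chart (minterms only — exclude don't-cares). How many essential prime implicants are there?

Round 0: 0000✓ 0001✓ 0010✓ 0110✓ 0111✓ 1000✓ 1010✓ 1100✓ 1101✓ 1110✓ 1111✓
Round 1: -000✓ -010✓ -110✓ -111✓ 0-10✓ 00-0✓ 000- 011-✓ 1-00✓ 1-10✓ 10-0✓ 11-0✓ 11-1✓ 110-✓ 111-✓
Round 2: --10 -0-0 -11- 1--0 11--
PIs = {--10, -0-0, -11-, 000-, 1--0, 11--}
Coverage chart:
  m0: -0-0,000-
  m1: 000- ←essential
  m2: --10,-0-0
  m6: --10,-11-
  m7: -11- ←essential
  m10: --10,-0-0,1--0
  m12: 1--0,11--
  m13: 11-- ←essential
  m14: --10,-11-,1--0,11--
  m15: -11-,11--
Essential: -11-, 000-, 11--

3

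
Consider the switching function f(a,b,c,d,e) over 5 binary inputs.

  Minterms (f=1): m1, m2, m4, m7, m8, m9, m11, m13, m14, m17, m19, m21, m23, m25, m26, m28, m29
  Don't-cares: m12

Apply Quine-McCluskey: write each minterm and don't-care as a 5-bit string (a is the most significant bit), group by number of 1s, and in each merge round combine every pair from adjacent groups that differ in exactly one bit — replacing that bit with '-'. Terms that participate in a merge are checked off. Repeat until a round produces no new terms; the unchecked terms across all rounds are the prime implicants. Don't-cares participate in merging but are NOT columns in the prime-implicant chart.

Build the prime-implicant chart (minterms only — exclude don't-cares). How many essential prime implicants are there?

Round 0: 00001✓ 00010 00100✓ 00111✓ 01000✓ 01001✓ 01011✓ 01100✓ 01101✓ 01110✓ 10001✓ 10011✓ 10101✓ 10111✓ 11001✓ 11010 11100✓ 11101✓
Round 1: -0001✓ -0111 -1001✓ -1100✓ -1101✓ 0-001✓ 0-100 01-00✓ 01-01✓ 010-1 0100-✓ 011-0 0110-✓ 1-001✓ 1-101✓ 10-01✓ 10-11✓ 100-1✓ 101-1✓ 11-01✓ 1110-✓
Round 2: --001 -1-01 -110- 01-0- 1--01 10--1
PIs = {--001, -0111, -1-01, -110-, 0-100, 00010, 01-0-, 010-1, 011-0, 1--01, 10--1, 11010}
Coverage chart:
  m1: --001 ←essential
  m2: 00010 ←essential
  m4: 0-100 ←essential
  m7: -0111 ←essential
  m8: 01-0- ←essential
  m9: --001,-1-01,01-0-,010-1
  m11: 010-1 ←essential
  m13: -1-01,-110-,01-0-
  m14: 011-0 ←essential
  m17: --001,1--01,10--1
  m19: 10--1 ←essential
  m21: 1--01,10--1
  m23: -0111,10--1
  m25: --001,-1-01,1--01
  m26: 11010 ←essential
  m28: -110- ←essential
  m29: -1-01,-110-,1--01
Essential: --001, -0111, -110-, 0-100, 00010, 01-0-, 010-1, 011-0, 10--1, 11010

10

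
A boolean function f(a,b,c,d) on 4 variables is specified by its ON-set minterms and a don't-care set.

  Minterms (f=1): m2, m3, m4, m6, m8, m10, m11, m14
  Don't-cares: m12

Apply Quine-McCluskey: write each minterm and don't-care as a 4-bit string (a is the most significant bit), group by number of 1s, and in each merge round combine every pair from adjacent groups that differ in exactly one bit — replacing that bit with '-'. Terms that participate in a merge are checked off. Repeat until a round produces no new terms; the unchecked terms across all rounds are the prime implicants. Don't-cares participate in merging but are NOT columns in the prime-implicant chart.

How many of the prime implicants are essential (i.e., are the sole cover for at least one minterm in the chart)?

3

Round 0: 0010✓ 0011✓ 0100✓ 0110✓ 1000✓ 1010✓ 1011✓ 1100✓ 1110✓
Round 1: -010✓ -011✓ -100✓ -110✓ 0-10✓ 001-✓ 01-0✓ 1-00✓ 1-10✓ 10-0✓ 101-✓ 11-0✓
Round 2: --10 -01- -1-0 1--0
PIs = {--10, -01-, -1-0, 1--0}
Coverage chart:
  m2: --10,-01-
  m3: -01- ←essential
  m4: -1-0 ←essential
  m6: --10,-1-0
  m8: 1--0 ←essential
  m10: --10,-01-,1--0
  m11: -01- ←essential
  m14: --10,-1-0,1--0
Essential: -01-, -1-0, 1--0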